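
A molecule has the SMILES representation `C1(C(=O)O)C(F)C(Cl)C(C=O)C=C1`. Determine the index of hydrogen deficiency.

Atom tally by fragment:
  cyclohexene ring core → C:6 H:10
  (− 4 ring H displaced by substituents)
  + COOH → C:1 H:1 O:2
  + F → F:1
  + Cl → Cl:1
  + CHO → C:1 H:1 O:1
Element totals:
  C: 8
  H: 8
  Cl: 1
  F: 1
  O: 3
Molecular formula: C8H8ClFO3.
DoU = (2C + 2 + N − H − X) / 2 = (2·8 + 2 + 0 − 8 − 2) / 2 = 4.

4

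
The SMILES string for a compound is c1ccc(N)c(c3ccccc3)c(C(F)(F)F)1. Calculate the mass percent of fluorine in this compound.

Atom tally by fragment:
  benzene ring core → C:6 H:6
  (− 3 ring H displaced by substituents)
  + NH2 → N:1 H:2
  + C6H5 → C:6 H:5
  + CF3 → C:1 F:3
Element totals:
  C: 13
  H: 10
  F: 3
  N: 1
Molecular formula: C13H10F3N.
Molar mass = 237.224 g/mol.
Mass from F: 3 × 18.998 = 56.994 g/mol.
%F = 56.994 / 237.224 × 100 = 24.03%.

24.03%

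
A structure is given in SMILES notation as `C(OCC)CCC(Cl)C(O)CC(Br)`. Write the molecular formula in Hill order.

C9H18BrClO2

Atom tally by fragment:
  C2H5OCH2 → C:3 H:7 O:1
  CH2 → C:1 H:2
  CH2 → C:1 H:2
  CH(Cl) → C:1 H:1 Cl:1
  CH(OH) → C:1 H:2 O:1
  CH2 → C:1 H:2
  CH2Br → C:1 H:2 Br:1
Element totals:
  C: 9
  H: 18
  Br: 1
  Cl: 1
  O: 2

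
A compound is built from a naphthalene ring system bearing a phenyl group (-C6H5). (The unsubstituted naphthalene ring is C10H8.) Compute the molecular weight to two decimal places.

Atom tally by fragment:
  naphthalene ring system core → C:10 H:8
  (− 1 ring H displaced by substituents)
  + C6H5 → C:6 H:5
Element totals:
  C: 16
  H: 12
Molecular formula: C16H12.
  M = 16(12.011) + 12(1.008)
    = 192.176 + 12.096 = 204.272

204.27 g/mol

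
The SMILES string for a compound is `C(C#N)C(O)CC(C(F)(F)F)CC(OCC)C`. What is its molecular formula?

Atom tally by fragment:
  NCCH2 → C:2 H:2 N:1
  CH(OH) → C:1 H:2 O:1
  CH2 → C:1 H:2
  CH(CF3) → C:2 H:1 F:3
  CH2 → C:1 H:2
  CH(OC2H5) → C:3 H:6 O:1
  CH3 → C:1 H:3
Element totals:
  C: 11
  H: 18
  F: 3
  N: 1
  O: 2

C11H18F3NO2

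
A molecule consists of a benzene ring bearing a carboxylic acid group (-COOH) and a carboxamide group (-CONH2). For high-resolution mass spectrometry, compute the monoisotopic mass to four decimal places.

Atom tally by fragment:
  benzene ring core → C:6 H:6
  (− 2 ring H displaced by substituents)
  + COOH → C:1 H:1 O:2
  + CONH2 → C:1 H:2 O:1 N:1
Element totals:
  C: 8
  H: 7
  N: 1
  O: 3
Molecular formula: C8H7NO3.
  M = 8(12.0) + 7(1.007825) + 14.003074 + 3(15.994915)
    = 96.000000 + 7.054775 + 14.003074 + 47.984745 = 165.042594

165.0426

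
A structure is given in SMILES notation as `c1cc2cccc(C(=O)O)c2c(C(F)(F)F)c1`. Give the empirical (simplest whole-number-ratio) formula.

C12H7F3O2

Atom tally by fragment:
  naphthalene ring system core → C:10 H:8
  (− 2 ring H displaced by substituents)
  + COOH → C:1 H:1 O:2
  + CF3 → C:1 F:3
Element totals:
  C: 12
  H: 7
  F: 3
  O: 2
Molecular formula: C12H7F3O2.
gcd of subscripts (12, 3, 7, 2) = 1, so the empirical formula equals the molecular formula.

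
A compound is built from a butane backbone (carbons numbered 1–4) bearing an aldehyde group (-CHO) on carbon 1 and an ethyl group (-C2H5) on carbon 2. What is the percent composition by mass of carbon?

Atom tally by fragment:
  OHCCH2 → C:2 H:3 O:1
  CH(C2H5) → C:3 H:6
  CH2 → C:1 H:2
  CH3 → C:1 H:3
Element totals:
  C: 7
  H: 14
  O: 1
Molecular formula: C7H14O.
Molar mass = 114.188 g/mol.
Mass from C: 7 × 12.011 = 84.077 g/mol.
%C = 84.077 / 114.188 × 100 = 73.63%.

73.63%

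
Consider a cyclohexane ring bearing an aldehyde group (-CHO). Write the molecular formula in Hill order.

C7H12O

Atom tally by fragment:
  cyclohexane ring core → C:6 H:12
  (− 1 ring H displaced by substituents)
  + CHO → C:1 H:1 O:1
Element totals:
  C: 7
  H: 12
  O: 1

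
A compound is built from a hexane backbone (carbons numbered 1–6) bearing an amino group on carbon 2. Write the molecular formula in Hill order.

Atom tally by fragment:
  CH3 → C:1 H:3
  CH(NH2) → C:1 H:3 N:1
  CH2 → C:1 H:2
  CH2 → C:1 H:2
  CH2 → C:1 H:2
  CH3 → C:1 H:3
Element totals:
  C: 6
  H: 15
  N: 1

C6H15N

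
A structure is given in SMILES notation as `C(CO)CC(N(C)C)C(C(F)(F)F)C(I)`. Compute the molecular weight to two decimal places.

339.14 g/mol

Atom tally by fragment:
  HOCH2CH2 → C:2 H:5 O:1
  CH2 → C:1 H:2
  CH(N(CH3)2) → C:3 H:7 N:1
  CH(CF3) → C:2 H:1 F:3
  CH2I → C:1 H:2 I:1
Element totals:
  C: 9
  H: 17
  F: 3
  I: 1
  N: 1
  O: 1
Molecular formula: C9H17F3INO.
  M = 9(12.011) + 17(1.008) + 3(18.998) + 126.904 + 14.007 + 15.999
    = 108.099 + 17.136 + 56.994 + 126.904 + 14.007 + 15.999 = 339.139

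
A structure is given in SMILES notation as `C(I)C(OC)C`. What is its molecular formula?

C4H9IO

Atom tally by fragment:
  ICH2 → C:1 H:2 I:1
  CH(OCH3) → C:2 H:4 O:1
  CH3 → C:1 H:3
Element totals:
  C: 4
  H: 9
  I: 1
  O: 1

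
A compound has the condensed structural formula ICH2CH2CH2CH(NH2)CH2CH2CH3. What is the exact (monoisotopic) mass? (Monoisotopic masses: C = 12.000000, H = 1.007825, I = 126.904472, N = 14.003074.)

Element totals:
  C: 7
  H: 16
  I: 1
  N: 1
Molecular formula: C7H16IN.
  M = 7(12.0) + 16(1.007825) + 126.904472 + 14.003074
    = 84.000000 + 16.125200 + 126.904472 + 14.003074 = 241.032746

241.0327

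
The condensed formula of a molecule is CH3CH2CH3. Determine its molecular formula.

Atom tally by fragment:
  CH3 → C:1 H:3
  CH2 → C:1 H:2
  CH3 → C:1 H:3
Element totals:
  C: 3
  H: 8

C3H8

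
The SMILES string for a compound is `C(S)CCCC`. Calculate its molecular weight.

104.21 g/mol

Atom tally by fragment:
  HSCH2 → C:1 H:3 S:1
  CH2 → C:1 H:2
  CH2 → C:1 H:2
  CH2 → C:1 H:2
  CH3 → C:1 H:3
Element totals:
  C: 5
  H: 12
  S: 1
Molecular formula: C5H12S.
  M = 5(12.011) + 12(1.008) + 32.06
    = 60.055 + 12.096 + 32.060 = 104.211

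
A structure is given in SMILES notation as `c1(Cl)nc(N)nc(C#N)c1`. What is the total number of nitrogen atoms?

4

Atom tally by fragment:
  pyrimidine ring core → C:4 H:4 N:2
  (− 3 ring H displaced by substituents)
  + Cl → Cl:1
  + NH2 → N:1 H:2
  + CN → C:1 N:1
Element totals:
  C: 5
  H: 3
  Cl: 1
  N: 4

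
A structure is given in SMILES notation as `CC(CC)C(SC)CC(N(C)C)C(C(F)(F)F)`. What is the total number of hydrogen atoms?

24

Atom tally by fragment:
  CH3 → C:1 H:3
  CH(C2H5) → C:3 H:6
  CH(SCH3) → C:2 H:4 S:1
  CH2 → C:1 H:2
  CH(N(CH3)2) → C:3 H:7 N:1
  CH2CF3 → C:2 H:2 F:3
Element totals:
  C: 12
  H: 24
  F: 3
  N: 1
  S: 1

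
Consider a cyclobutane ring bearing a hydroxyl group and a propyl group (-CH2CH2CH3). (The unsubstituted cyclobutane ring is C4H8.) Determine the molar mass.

Atom tally by fragment:
  cyclobutane ring core → C:4 H:8
  (− 2 ring H displaced by substituents)
  + OH → O:1 H:1
  + CH2CH2CH3 → C:3 H:7
Element totals:
  C: 7
  H: 14
  O: 1
Molecular formula: C7H14O.
  M = 7(12.011) + 14(1.008) + 15.999
    = 84.077 + 14.112 + 15.999 = 114.188

114.19 g/mol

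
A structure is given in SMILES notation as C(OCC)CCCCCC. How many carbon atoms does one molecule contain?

Atom tally by fragment:
  C2H5OCH2 → C:3 H:7 O:1
  CH2 → C:1 H:2
  CH2 → C:1 H:2
  CH2 → C:1 H:2
  CH2 → C:1 H:2
  CH2 → C:1 H:2
  CH3 → C:1 H:3
Element totals:
  C: 9
  H: 20
  O: 1

9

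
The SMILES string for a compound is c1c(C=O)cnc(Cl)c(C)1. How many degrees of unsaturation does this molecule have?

Atom tally by fragment:
  pyridine ring core → C:5 H:5 N:1
  (− 3 ring H displaced by substituents)
  + CHO → C:1 H:1 O:1
  + Cl → Cl:1
  + CH3 → C:1 H:3
Element totals:
  C: 7
  H: 6
  Cl: 1
  N: 1
  O: 1
Molecular formula: C7H6ClNO.
DoU = (2C + 2 + N − H − X) / 2 = (2·7 + 2 + 1 − 6 − 1) / 2 = 5.

5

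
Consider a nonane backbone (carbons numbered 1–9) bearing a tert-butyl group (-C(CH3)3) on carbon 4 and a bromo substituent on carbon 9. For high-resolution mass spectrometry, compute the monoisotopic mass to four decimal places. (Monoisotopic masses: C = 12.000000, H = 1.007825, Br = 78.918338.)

262.1296

Atom tally by fragment:
  CH3 → C:1 H:3
  CH2 → C:1 H:2
  CH2 → C:1 H:2
  CH(C(CH3)3) → C:5 H:10
  CH2 → C:1 H:2
  CH2 → C:1 H:2
  CH2 → C:1 H:2
  CH2 → C:1 H:2
  CH2Br → C:1 H:2 Br:1
Element totals:
  C: 13
  H: 27
  Br: 1
Molecular formula: C13H27Br.
  M = 13(12.0) + 27(1.007825) + 78.918338
    = 156.000000 + 27.211275 + 78.918338 = 262.129613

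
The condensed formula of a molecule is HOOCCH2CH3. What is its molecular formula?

C3H6O2

Atom tally by fragment:
  HOOCCH2 → C:2 H:3 O:2
  CH3 → C:1 H:3
Element totals:
  C: 3
  H: 6
  O: 2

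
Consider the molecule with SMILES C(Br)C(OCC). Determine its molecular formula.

Atom tally by fragment:
  BrCH2 → C:1 H:2 Br:1
  CH2OC2H5 → C:3 H:7 O:1
Element totals:
  C: 4
  H: 9
  Br: 1
  O: 1

C4H9BrO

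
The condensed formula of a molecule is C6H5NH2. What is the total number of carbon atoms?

Atom tally by fragment:
  benzene ring core → C:6 H:6
  (− 1 ring H displaced by substituents)
  + NH2 → N:1 H:2
Element totals:
  C: 6
  H: 7
  N: 1

6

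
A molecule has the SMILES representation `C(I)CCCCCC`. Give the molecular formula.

Atom tally by fragment:
  ICH2 → C:1 H:2 I:1
  CH2 → C:1 H:2
  CH2 → C:1 H:2
  CH2 → C:1 H:2
  CH2 → C:1 H:2
  CH2 → C:1 H:2
  CH3 → C:1 H:3
Element totals:
  C: 7
  H: 15
  I: 1

C7H15I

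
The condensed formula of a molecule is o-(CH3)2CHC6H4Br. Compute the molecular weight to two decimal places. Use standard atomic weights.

199.09 g/mol

Atom tally by fragment:
  benzene ring core → C:6 H:6
  (− 2 ring H displaced by substituents)
  + CH(CH3)2 → C:3 H:7
  + Br → Br:1
Element totals:
  C: 9
  H: 11
  Br: 1
Molecular formula: C9H11Br.
  M = 9(12.011) + 11(1.008) + 79.904
    = 108.099 + 11.088 + 79.904 = 199.091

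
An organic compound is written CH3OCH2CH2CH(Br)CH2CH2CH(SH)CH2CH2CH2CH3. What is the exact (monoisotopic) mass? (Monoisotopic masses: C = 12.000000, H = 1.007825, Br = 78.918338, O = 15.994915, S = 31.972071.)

Atom tally by fragment:
  CH3OCH2 → C:2 H:5 O:1
  CH2 → C:1 H:2
  CH(Br) → C:1 H:1 Br:1
  CH2 → C:1 H:2
  CH2 → C:1 H:2
  CH(SH) → C:1 H:2 S:1
  CH2 → C:1 H:2
  CH2 → C:1 H:2
  CH2 → C:1 H:2
  CH3 → C:1 H:3
Element totals:
  C: 11
  H: 23
  Br: 1
  O: 1
  S: 1
Molecular formula: C11H23BrOS.
  M = 11(12.0) + 23(1.007825) + 78.918338 + 15.994915 + 31.972071
    = 132.000000 + 23.179975 + 78.918338 + 15.994915 + 31.972071 = 282.065299

282.0653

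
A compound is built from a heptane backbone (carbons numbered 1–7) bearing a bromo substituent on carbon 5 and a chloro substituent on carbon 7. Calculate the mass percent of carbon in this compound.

39.37%

Atom tally by fragment:
  CH3 → C:1 H:3
  CH2 → C:1 H:2
  CH2 → C:1 H:2
  CH2 → C:1 H:2
  CH(Br) → C:1 H:1 Br:1
  CH2 → C:1 H:2
  CH2Cl → C:1 H:2 Cl:1
Element totals:
  C: 7
  H: 14
  Br: 1
  Cl: 1
Molecular formula: C7H14BrCl.
Molar mass = 213.543 g/mol.
Mass from C: 7 × 12.011 = 84.077 g/mol.
%C = 84.077 / 213.543 × 100 = 39.37%.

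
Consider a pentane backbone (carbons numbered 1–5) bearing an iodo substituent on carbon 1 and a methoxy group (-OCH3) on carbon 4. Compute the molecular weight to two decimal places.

228.07 g/mol

Atom tally by fragment:
  ICH2 → C:1 H:2 I:1
  CH2 → C:1 H:2
  CH2 → C:1 H:2
  CH(OCH3) → C:2 H:4 O:1
  CH3 → C:1 H:3
Element totals:
  C: 6
  H: 13
  I: 1
  O: 1
Molecular formula: C6H13IO.
  M = 6(12.011) + 13(1.008) + 126.904 + 15.999
    = 72.066 + 13.104 + 126.904 + 15.999 = 228.073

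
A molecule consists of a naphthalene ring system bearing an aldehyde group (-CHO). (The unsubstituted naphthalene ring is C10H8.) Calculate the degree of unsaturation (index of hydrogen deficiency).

Atom tally by fragment:
  naphthalene ring system core → C:10 H:8
  (− 1 ring H displaced by substituents)
  + CHO → C:1 H:1 O:1
Element totals:
  C: 11
  H: 8
  O: 1
Molecular formula: C11H8O.
DoU = (2C + 2 + N − H − X) / 2 = (2·11 + 2 + 0 − 8 − 0) / 2 = 8.

8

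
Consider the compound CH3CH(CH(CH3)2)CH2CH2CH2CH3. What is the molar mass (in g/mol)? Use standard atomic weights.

Atom tally by fragment:
  CH3 → C:1 H:3
  CH(CH(CH3)2) → C:4 H:8
  CH2 → C:1 H:2
  CH2 → C:1 H:2
  CH2 → C:1 H:2
  CH3 → C:1 H:3
Element totals:
  C: 9
  H: 20
Molecular formula: C9H20.
  M = 9(12.011) + 20(1.008)
    = 108.099 + 20.160 = 128.259

128.26 g/mol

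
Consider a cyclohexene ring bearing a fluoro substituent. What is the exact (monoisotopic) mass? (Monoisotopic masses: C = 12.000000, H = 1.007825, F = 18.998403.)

Atom tally by fragment:
  cyclohexene ring core → C:6 H:10
  (− 1 ring H displaced by substituents)
  + F → F:1
Element totals:
  C: 6
  H: 9
  F: 1
Molecular formula: C6H9F.
  M = 6(12.0) + 9(1.007825) + 18.998403
    = 72.000000 + 9.070425 + 18.998403 = 100.068828

100.0688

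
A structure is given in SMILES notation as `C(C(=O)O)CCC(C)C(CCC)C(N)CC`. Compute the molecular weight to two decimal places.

229.36 g/mol

Atom tally by fragment:
  HOOCCH2 → C:2 H:3 O:2
  CH2 → C:1 H:2
  CH2 → C:1 H:2
  CH(CH3) → C:2 H:4
  CH(CH2CH2CH3) → C:4 H:8
  CH(NH2) → C:1 H:3 N:1
  CH2 → C:1 H:2
  CH3 → C:1 H:3
Element totals:
  C: 13
  H: 27
  N: 1
  O: 2
Molecular formula: C13H27NO2.
  M = 13(12.011) + 27(1.008) + 14.007 + 2(15.999)
    = 156.143 + 27.216 + 14.007 + 31.998 = 229.364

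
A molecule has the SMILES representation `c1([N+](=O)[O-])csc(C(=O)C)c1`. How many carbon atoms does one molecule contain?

Atom tally by fragment:
  thiophene ring core → C:4 H:4 S:1
  (− 2 ring H displaced by substituents)
  + NO2 → N:1 O:2
  + COCH3 → C:2 H:3 O:1
Element totals:
  C: 6
  H: 5
  N: 1
  O: 3
  S: 1

6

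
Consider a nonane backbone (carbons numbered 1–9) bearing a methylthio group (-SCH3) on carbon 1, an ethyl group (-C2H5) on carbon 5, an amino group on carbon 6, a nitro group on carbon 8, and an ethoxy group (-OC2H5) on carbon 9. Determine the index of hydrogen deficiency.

1

Atom tally by fragment:
  CH3SCH2 → C:2 H:5 S:1
  CH2 → C:1 H:2
  CH2 → C:1 H:2
  CH2 → C:1 H:2
  CH(C2H5) → C:3 H:6
  CH(NH2) → C:1 H:3 N:1
  CH2 → C:1 H:2
  CH(NO2) → C:1 H:1 N:1 O:2
  CH2OC2H5 → C:3 H:7 O:1
Element totals:
  C: 14
  H: 30
  N: 2
  O: 3
  S: 1
Molecular formula: C14H30N2O3S.
DoU = (2C + 2 + N − H − X) / 2 = (2·14 + 2 + 2 − 30 − 0) / 2 = 1.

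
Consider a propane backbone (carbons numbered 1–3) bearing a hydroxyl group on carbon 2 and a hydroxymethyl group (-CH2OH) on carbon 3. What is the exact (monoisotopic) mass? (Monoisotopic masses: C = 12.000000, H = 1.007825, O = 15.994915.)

Atom tally by fragment:
  CH3 → C:1 H:3
  CH(OH) → C:1 H:2 O:1
  CH2CH2OH → C:2 H:5 O:1
Element totals:
  C: 4
  H: 10
  O: 2
Molecular formula: C4H10O2.
  M = 4(12.0) + 10(1.007825) + 2(15.994915)
    = 48.000000 + 10.078250 + 31.989830 = 90.068080

90.0681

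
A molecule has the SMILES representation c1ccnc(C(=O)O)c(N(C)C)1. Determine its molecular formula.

Atom tally by fragment:
  pyridine ring core → C:5 H:5 N:1
  (− 2 ring H displaced by substituents)
  + COOH → C:1 H:1 O:2
  + N(CH3)2 → N:1 C:2 H:6
Element totals:
  C: 8
  H: 10
  N: 2
  O: 2

C8H10N2O2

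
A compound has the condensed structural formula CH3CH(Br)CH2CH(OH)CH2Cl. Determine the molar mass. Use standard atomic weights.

Element totals:
  C: 5
  H: 10
  Br: 1
  Cl: 1
  O: 1
Molecular formula: C5H10BrClO.
  M = 5(12.011) + 10(1.008) + 79.904 + 35.45 + 15.999
    = 60.055 + 10.080 + 79.904 + 35.450 + 15.999 = 201.488

201.49 g/mol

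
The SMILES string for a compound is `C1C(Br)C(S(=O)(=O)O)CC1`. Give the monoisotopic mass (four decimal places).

227.9456

Atom tally by fragment:
  cyclopentane ring core → C:5 H:10
  (− 2 ring H displaced by substituents)
  + Br → Br:1
  + SO3H → S:1 O:3 H:1
Element totals:
  C: 5
  H: 9
  Br: 1
  O: 3
  S: 1
Molecular formula: C5H9BrO3S.
  M = 5(12.0) + 9(1.007825) + 78.918338 + 3(15.994915) + 31.972071
    = 60.000000 + 9.070425 + 78.918338 + 47.984745 + 31.972071 = 227.945579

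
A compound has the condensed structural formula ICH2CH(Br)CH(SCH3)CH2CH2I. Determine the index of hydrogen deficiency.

Atom tally by fragment:
  ICH2 → C:1 H:2 I:1
  CH(Br) → C:1 H:1 Br:1
  CH(SCH3) → C:2 H:4 S:1
  CH2 → C:1 H:2
  CH2I → C:1 H:2 I:1
Element totals:
  C: 6
  H: 11
  Br: 1
  I: 2
  S: 1
Molecular formula: C6H11BrI2S.
DoU = (2C + 2 + N − H − X) / 2 = (2·6 + 2 + 0 − 11 − 3) / 2 = 0.

0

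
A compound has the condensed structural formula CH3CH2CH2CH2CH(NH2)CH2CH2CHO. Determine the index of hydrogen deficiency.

1

Element totals:
  C: 8
  H: 17
  N: 1
  O: 1
Molecular formula: C8H17NO.
DoU = (2C + 2 + N − H − X) / 2 = (2·8 + 2 + 1 − 17 − 0) / 2 = 1.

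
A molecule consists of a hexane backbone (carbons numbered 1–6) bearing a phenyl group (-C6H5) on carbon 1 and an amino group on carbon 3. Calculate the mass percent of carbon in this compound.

81.30%

Atom tally by fragment:
  C6H5CH2 → C:7 H:7
  CH2 → C:1 H:2
  CH(NH2) → C:1 H:3 N:1
  CH2 → C:1 H:2
  CH2 → C:1 H:2
  CH3 → C:1 H:3
Element totals:
  C: 12
  H: 19
  N: 1
Molecular formula: C12H19N.
Molar mass = 177.291 g/mol.
Mass from C: 12 × 12.011 = 144.132 g/mol.
%C = 144.132 / 177.291 × 100 = 81.30%.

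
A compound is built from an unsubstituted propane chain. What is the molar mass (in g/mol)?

Atom tally by fragment:
  CH3 → C:1 H:3
  CH2 → C:1 H:2
  CH3 → C:1 H:3
Element totals:
  C: 3
  H: 8
Molecular formula: C3H8.
  M = 3(12.011) + 8(1.008)
    = 36.033 + 8.064 = 44.097

44.10 g/mol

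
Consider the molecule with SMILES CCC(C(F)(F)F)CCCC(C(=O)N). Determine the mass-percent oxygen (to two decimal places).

Atom tally by fragment:
  CH3 → C:1 H:3
  CH2 → C:1 H:2
  CH(CF3) → C:2 H:1 F:3
  CH2 → C:1 H:2
  CH2 → C:1 H:2
  CH2 → C:1 H:2
  CH2CONH2 → C:2 H:4 O:1 N:1
Element totals:
  C: 9
  H: 16
  F: 3
  N: 1
  O: 1
Molecular formula: C9H16F3NO.
Molar mass = 211.227 g/mol.
Mass from O: 1 × 15.999 = 15.999 g/mol.
%O = 15.999 / 211.227 × 100 = 7.57%.

7.57%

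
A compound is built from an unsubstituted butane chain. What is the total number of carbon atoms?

Atom tally by fragment:
  CH3 → C:1 H:3
  CH2 → C:1 H:2
  CH2 → C:1 H:2
  CH3 → C:1 H:3
Element totals:
  C: 4
  H: 10

4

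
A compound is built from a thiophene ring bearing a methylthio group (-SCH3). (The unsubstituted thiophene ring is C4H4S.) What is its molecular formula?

Atom tally by fragment:
  thiophene ring core → C:4 H:4 S:1
  (− 1 ring H displaced by substituents)
  + SCH3 → C:1 H:3 S:1
Element totals:
  C: 5
  H: 6
  S: 2

C5H6S2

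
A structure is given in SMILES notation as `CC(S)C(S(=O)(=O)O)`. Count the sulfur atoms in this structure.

Atom tally by fragment:
  CH3 → C:1 H:3
  CH(SH) → C:1 H:2 S:1
  CH2SO3H → C:1 H:3 S:1 O:3
Element totals:
  C: 3
  H: 8
  O: 3
  S: 2

2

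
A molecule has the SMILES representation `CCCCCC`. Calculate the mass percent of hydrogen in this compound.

16.38%

Atom tally by fragment:
  CH3 → C:1 H:3
  CH2 → C:1 H:2
  CH2 → C:1 H:2
  CH2 → C:1 H:2
  CH2 → C:1 H:2
  CH3 → C:1 H:3
Element totals:
  C: 6
  H: 14
Molecular formula: C6H14.
Molar mass = 86.178 g/mol.
Mass from H: 14 × 1.008 = 14.112 g/mol.
%H = 14.112 / 86.178 × 100 = 16.38%.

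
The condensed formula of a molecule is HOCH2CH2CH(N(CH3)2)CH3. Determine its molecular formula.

C6H15NO

Atom tally by fragment:
  HOCH2 → C:1 H:3 O:1
  CH2 → C:1 H:2
  CH(N(CH3)2) → C:3 H:7 N:1
  CH3 → C:1 H:3
Element totals:
  C: 6
  H: 15
  N: 1
  O: 1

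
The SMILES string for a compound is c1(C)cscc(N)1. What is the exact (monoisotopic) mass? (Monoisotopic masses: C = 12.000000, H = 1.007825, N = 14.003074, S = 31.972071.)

Atom tally by fragment:
  thiophene ring core → C:4 H:4 S:1
  (− 2 ring H displaced by substituents)
  + CH3 → C:1 H:3
  + NH2 → N:1 H:2
Element totals:
  C: 5
  H: 7
  N: 1
  S: 1
Molecular formula: C5H7NS.
  M = 5(12.0) + 7(1.007825) + 14.003074 + 31.972071
    = 60.000000 + 7.054775 + 14.003074 + 31.972071 = 113.029920

113.0299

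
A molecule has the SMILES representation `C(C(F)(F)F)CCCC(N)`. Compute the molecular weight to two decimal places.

155.16 g/mol

Atom tally by fragment:
  F3CCH2 → C:2 H:2 F:3
  CH2 → C:1 H:2
  CH2 → C:1 H:2
  CH2 → C:1 H:2
  CH2NH2 → C:1 H:4 N:1
Element totals:
  C: 6
  H: 12
  F: 3
  N: 1
Molecular formula: C6H12F3N.
  M = 6(12.011) + 12(1.008) + 3(18.998) + 14.007
    = 72.066 + 12.096 + 56.994 + 14.007 = 155.163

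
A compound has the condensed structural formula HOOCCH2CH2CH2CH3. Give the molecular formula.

Element totals:
  C: 5
  H: 10
  O: 2

C5H10O2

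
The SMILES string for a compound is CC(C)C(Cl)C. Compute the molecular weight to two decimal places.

Atom tally by fragment:
  CH3 → C:1 H:3
  CH(CH3) → C:2 H:4
  CH(Cl) → C:1 H:1 Cl:1
  CH3 → C:1 H:3
Element totals:
  C: 5
  H: 11
  Cl: 1
Molecular formula: C5H11Cl.
  M = 5(12.011) + 11(1.008) + 35.45
    = 60.055 + 11.088 + 35.450 = 106.593

106.59 g/mol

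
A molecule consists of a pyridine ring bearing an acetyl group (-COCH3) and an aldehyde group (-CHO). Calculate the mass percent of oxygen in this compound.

21.45%

Atom tally by fragment:
  pyridine ring core → C:5 H:5 N:1
  (− 2 ring H displaced by substituents)
  + COCH3 → C:2 H:3 O:1
  + CHO → C:1 H:1 O:1
Element totals:
  C: 8
  H: 7
  N: 1
  O: 2
Molecular formula: C8H7NO2.
Molar mass = 149.149 g/mol.
Mass from O: 2 × 15.999 = 31.998 g/mol.
%O = 31.998 / 149.149 × 100 = 21.45%.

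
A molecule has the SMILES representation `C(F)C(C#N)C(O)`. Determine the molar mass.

Atom tally by fragment:
  FCH2 → C:1 H:2 F:1
  CH(CN) → C:2 H:1 N:1
  CH2OH → C:1 H:3 O:1
Element totals:
  C: 4
  H: 6
  F: 1
  N: 1
  O: 1
Molecular formula: C4H6FNO.
  M = 4(12.011) + 6(1.008) + 18.998 + 14.007 + 15.999
    = 48.044 + 6.048 + 18.998 + 14.007 + 15.999 = 103.096

103.10 g/mol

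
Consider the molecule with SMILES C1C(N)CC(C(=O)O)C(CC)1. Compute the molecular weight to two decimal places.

157.21 g/mol

Atom tally by fragment:
  cyclopentane ring core → C:5 H:10
  (− 3 ring H displaced by substituents)
  + NH2 → N:1 H:2
  + COOH → C:1 H:1 O:2
  + C2H5 → C:2 H:5
Element totals:
  C: 8
  H: 15
  N: 1
  O: 2
Molecular formula: C8H15NO2.
  M = 8(12.011) + 15(1.008) + 14.007 + 2(15.999)
    = 96.088 + 15.120 + 14.007 + 31.998 = 157.213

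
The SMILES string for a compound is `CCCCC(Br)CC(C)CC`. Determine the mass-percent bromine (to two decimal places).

Atom tally by fragment:
  CH3 → C:1 H:3
  CH2 → C:1 H:2
  CH2 → C:1 H:2
  CH2 → C:1 H:2
  CH(Br) → C:1 H:1 Br:1
  CH2 → C:1 H:2
  CH(CH3) → C:2 H:4
  CH2 → C:1 H:2
  CH3 → C:1 H:3
Element totals:
  C: 10
  H: 21
  Br: 1
Molecular formula: C10H21Br.
Molar mass = 221.182 g/mol.
Mass from Br: 1 × 79.904 = 79.904 g/mol.
%Br = 79.904 / 221.182 × 100 = 36.13%.

36.13%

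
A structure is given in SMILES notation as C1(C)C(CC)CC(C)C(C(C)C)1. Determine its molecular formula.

Atom tally by fragment:
  cyclopentane ring core → C:5 H:10
  (− 4 ring H displaced by substituents)
  + CH3 → C:1 H:3
  + C2H5 → C:2 H:5
  + CH3 → C:1 H:3
  + CH(CH3)2 → C:3 H:7
Element totals:
  C: 12
  H: 24

C12H24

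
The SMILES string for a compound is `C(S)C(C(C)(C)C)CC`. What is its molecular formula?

C8H18S

Atom tally by fragment:
  HSCH2 → C:1 H:3 S:1
  CH(C(CH3)3) → C:5 H:10
  CH2 → C:1 H:2
  CH3 → C:1 H:3
Element totals:
  C: 8
  H: 18
  S: 1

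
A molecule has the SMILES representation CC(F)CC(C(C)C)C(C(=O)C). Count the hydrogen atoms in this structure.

Atom tally by fragment:
  CH3 → C:1 H:3
  CH(F) → C:1 H:1 F:1
  CH2 → C:1 H:2
  CH(CH(CH3)2) → C:4 H:8
  CH2COCH3 → C:3 H:5 O:1
Element totals:
  C: 10
  H: 19
  F: 1
  O: 1

19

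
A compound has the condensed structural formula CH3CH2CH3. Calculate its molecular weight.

44.10 g/mol

Atom tally by fragment:
  CH3 → C:1 H:3
  CH2 → C:1 H:2
  CH3 → C:1 H:3
Element totals:
  C: 3
  H: 8
Molecular formula: C3H8.
  M = 3(12.011) + 8(1.008)
    = 36.033 + 8.064 = 44.097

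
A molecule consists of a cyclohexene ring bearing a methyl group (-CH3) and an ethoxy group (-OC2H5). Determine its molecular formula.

C9H16O

Atom tally by fragment:
  cyclohexene ring core → C:6 H:10
  (− 2 ring H displaced by substituents)
  + CH3 → C:1 H:3
  + OC2H5 → C:2 H:5 O:1
Element totals:
  C: 9
  H: 16
  O: 1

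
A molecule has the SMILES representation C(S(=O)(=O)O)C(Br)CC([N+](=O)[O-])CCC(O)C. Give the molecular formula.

C8H16BrNO6S

Atom tally by fragment:
  HO3SCH2 → C:1 H:3 S:1 O:3
  CH(Br) → C:1 H:1 Br:1
  CH2 → C:1 H:2
  CH(NO2) → C:1 H:1 N:1 O:2
  CH2 → C:1 H:2
  CH2 → C:1 H:2
  CH(OH) → C:1 H:2 O:1
  CH3 → C:1 H:3
Element totals:
  C: 8
  H: 16
  Br: 1
  N: 1
  O: 6
  S: 1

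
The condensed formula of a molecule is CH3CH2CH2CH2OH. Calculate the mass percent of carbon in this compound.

64.82%

Atom tally by fragment:
  CH3 → C:1 H:3
  CH2 → C:1 H:2
  CH2 → C:1 H:2
  CH2OH → C:1 H:3 O:1
Element totals:
  C: 4
  H: 10
  O: 1
Molecular formula: C4H10O.
Molar mass = 74.123 g/mol.
Mass from C: 4 × 12.011 = 48.044 g/mol.
%C = 48.044 / 74.123 × 100 = 64.82%.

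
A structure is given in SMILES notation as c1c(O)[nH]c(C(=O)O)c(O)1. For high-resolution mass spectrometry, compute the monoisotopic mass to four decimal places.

Atom tally by fragment:
  pyrrole ring core → C:4 H:5 N:1
  (− 3 ring H displaced by substituents)
  + OH → O:1 H:1
  + COOH → C:1 H:1 O:2
  + OH → O:1 H:1
Element totals:
  C: 5
  H: 5
  N: 1
  O: 4
Molecular formula: C5H5NO4.
  M = 5(12.0) + 5(1.007825) + 14.003074 + 4(15.994915)
    = 60.000000 + 5.039125 + 14.003074 + 63.979660 = 143.021859

143.0219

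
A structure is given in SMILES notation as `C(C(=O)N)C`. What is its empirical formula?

C3H7NO

Atom tally by fragment:
  H2NOCCH2 → C:2 H:4 O:1 N:1
  CH3 → C:1 H:3
Element totals:
  C: 3
  H: 7
  N: 1
  O: 1
Molecular formula: C3H7NO.
gcd of subscripts (3, 7, 1, 1) = 1, so the empirical formula equals the molecular formula.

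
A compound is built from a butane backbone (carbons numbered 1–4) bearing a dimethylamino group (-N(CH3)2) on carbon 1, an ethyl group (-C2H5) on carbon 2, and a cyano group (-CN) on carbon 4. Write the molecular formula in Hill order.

C9H18N2

Atom tally by fragment:
  (CH3)2NCH2 → C:3 H:8 N:1
  CH(C2H5) → C:3 H:6
  CH2 → C:1 H:2
  CH2CN → C:2 H:2 N:1
Element totals:
  C: 9
  H: 18
  N: 2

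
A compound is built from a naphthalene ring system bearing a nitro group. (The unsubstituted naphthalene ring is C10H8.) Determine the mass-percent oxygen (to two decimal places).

18.48%

Atom tally by fragment:
  naphthalene ring system core → C:10 H:8
  (− 1 ring H displaced by substituents)
  + NO2 → N:1 O:2
Element totals:
  C: 10
  H: 7
  N: 1
  O: 2
Molecular formula: C10H7NO2.
Molar mass = 173.171 g/mol.
Mass from O: 2 × 15.999 = 31.998 g/mol.
%O = 31.998 / 173.171 × 100 = 18.48%.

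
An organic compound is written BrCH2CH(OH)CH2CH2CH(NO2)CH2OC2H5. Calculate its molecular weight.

Atom tally by fragment:
  BrCH2 → C:1 H:2 Br:1
  CH(OH) → C:1 H:2 O:1
  CH2 → C:1 H:2
  CH2 → C:1 H:2
  CH(NO2) → C:1 H:1 N:1 O:2
  CH2OC2H5 → C:3 H:7 O:1
Element totals:
  C: 8
  H: 16
  Br: 1
  N: 1
  O: 4
Molecular formula: C8H16BrNO4.
  M = 8(12.011) + 16(1.008) + 79.904 + 14.007 + 4(15.999)
    = 96.088 + 16.128 + 79.904 + 14.007 + 63.996 = 270.123

270.12 g/mol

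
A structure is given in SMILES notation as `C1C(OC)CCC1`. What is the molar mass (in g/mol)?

Atom tally by fragment:
  cyclopentane ring core → C:5 H:10
  (− 1 ring H displaced by substituents)
  + OCH3 → C:1 H:3 O:1
Element totals:
  C: 6
  H: 12
  O: 1
Molecular formula: C6H12O.
  M = 6(12.011) + 12(1.008) + 15.999
    = 72.066 + 12.096 + 15.999 = 100.161

100.16 g/mol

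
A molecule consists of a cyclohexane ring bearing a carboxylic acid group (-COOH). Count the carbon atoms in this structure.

7

Atom tally by fragment:
  cyclohexane ring core → C:6 H:12
  (− 1 ring H displaced by substituents)
  + COOH → C:1 H:1 O:2
Element totals:
  C: 7
  H: 12
  O: 2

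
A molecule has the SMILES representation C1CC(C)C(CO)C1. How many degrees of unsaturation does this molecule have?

1

Atom tally by fragment:
  cyclopentane ring core → C:5 H:10
  (− 2 ring H displaced by substituents)
  + CH3 → C:1 H:3
  + CH2OH → C:1 H:3 O:1
Element totals:
  C: 7
  H: 14
  O: 1
Molecular formula: C7H14O.
DoU = (2C + 2 + N − H − X) / 2 = (2·7 + 2 + 0 − 14 − 0) / 2 = 1.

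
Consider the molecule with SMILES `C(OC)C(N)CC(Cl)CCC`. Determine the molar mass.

179.69 g/mol

Atom tally by fragment:
  CH3OCH2 → C:2 H:5 O:1
  CH(NH2) → C:1 H:3 N:1
  CH2 → C:1 H:2
  CH(Cl) → C:1 H:1 Cl:1
  CH2 → C:1 H:2
  CH2 → C:1 H:2
  CH3 → C:1 H:3
Element totals:
  C: 8
  H: 18
  Cl: 1
  N: 1
  O: 1
Molecular formula: C8H18ClNO.
  M = 8(12.011) + 18(1.008) + 35.45 + 14.007 + 15.999
    = 96.088 + 18.144 + 35.450 + 14.007 + 15.999 = 179.688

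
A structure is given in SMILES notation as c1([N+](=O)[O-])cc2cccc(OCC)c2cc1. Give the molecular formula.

Atom tally by fragment:
  naphthalene ring system core → C:10 H:8
  (− 2 ring H displaced by substituents)
  + NO2 → N:1 O:2
  + OC2H5 → C:2 H:5 O:1
Element totals:
  C: 12
  H: 11
  N: 1
  O: 3

C12H11NO3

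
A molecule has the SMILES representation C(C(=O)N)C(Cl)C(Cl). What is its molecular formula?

Atom tally by fragment:
  H2NOCCH2 → C:2 H:4 O:1 N:1
  CH(Cl) → C:1 H:1 Cl:1
  CH2Cl → C:1 H:2 Cl:1
Element totals:
  C: 4
  H: 7
  Cl: 2
  N: 1
  O: 1

C4H7Cl2NO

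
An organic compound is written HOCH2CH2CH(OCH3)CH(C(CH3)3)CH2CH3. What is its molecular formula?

Element totals:
  C: 11
  H: 24
  O: 2

C11H24O2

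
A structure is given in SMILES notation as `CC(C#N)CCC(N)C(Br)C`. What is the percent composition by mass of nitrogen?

Atom tally by fragment:
  CH3 → C:1 H:3
  CH(CN) → C:2 H:1 N:1
  CH2 → C:1 H:2
  CH2 → C:1 H:2
  CH(NH2) → C:1 H:3 N:1
  CH(Br) → C:1 H:1 Br:1
  CH3 → C:1 H:3
Element totals:
  C: 8
  H: 15
  Br: 1
  N: 2
Molecular formula: C8H15BrN2.
Molar mass = 219.126 g/mol.
Mass from N: 2 × 14.007 = 28.014 g/mol.
%N = 28.014 / 219.126 × 100 = 12.78%.

12.78%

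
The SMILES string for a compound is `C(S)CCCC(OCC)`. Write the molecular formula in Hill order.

C7H16OS

Atom tally by fragment:
  HSCH2 → C:1 H:3 S:1
  CH2 → C:1 H:2
  CH2 → C:1 H:2
  CH2 → C:1 H:2
  CH2OC2H5 → C:3 H:7 O:1
Element totals:
  C: 7
  H: 16
  O: 1
  S: 1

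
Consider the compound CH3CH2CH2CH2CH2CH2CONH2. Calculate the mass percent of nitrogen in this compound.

10.84%

Element totals:
  C: 7
  H: 15
  N: 1
  O: 1
Molecular formula: C7H15NO.
Molar mass = 129.203 g/mol.
Mass from N: 1 × 14.007 = 14.007 g/mol.
%N = 14.007 / 129.203 × 100 = 10.84%.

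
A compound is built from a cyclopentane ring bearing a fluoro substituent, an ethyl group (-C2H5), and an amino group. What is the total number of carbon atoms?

7

Atom tally by fragment:
  cyclopentane ring core → C:5 H:10
  (− 3 ring H displaced by substituents)
  + F → F:1
  + C2H5 → C:2 H:5
  + NH2 → N:1 H:2
Element totals:
  C: 7
  H: 14
  F: 1
  N: 1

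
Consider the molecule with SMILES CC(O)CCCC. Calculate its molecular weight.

102.18 g/mol

Atom tally by fragment:
  CH3 → C:1 H:3
  CH(OH) → C:1 H:2 O:1
  CH2 → C:1 H:2
  CH2 → C:1 H:2
  CH2 → C:1 H:2
  CH3 → C:1 H:3
Element totals:
  C: 6
  H: 14
  O: 1
Molecular formula: C6H14O.
  M = 6(12.011) + 14(1.008) + 15.999
    = 72.066 + 14.112 + 15.999 = 102.177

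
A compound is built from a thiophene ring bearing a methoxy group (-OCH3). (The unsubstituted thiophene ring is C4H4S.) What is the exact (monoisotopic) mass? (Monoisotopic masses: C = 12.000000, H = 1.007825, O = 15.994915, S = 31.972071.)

114.0139

Atom tally by fragment:
  thiophene ring core → C:4 H:4 S:1
  (− 1 ring H displaced by substituents)
  + OCH3 → C:1 H:3 O:1
Element totals:
  C: 5
  H: 6
  O: 1
  S: 1
Molecular formula: C5H6OS.
  M = 5(12.0) + 6(1.007825) + 15.994915 + 31.972071
    = 60.000000 + 6.046950 + 15.994915 + 31.972071 = 114.013936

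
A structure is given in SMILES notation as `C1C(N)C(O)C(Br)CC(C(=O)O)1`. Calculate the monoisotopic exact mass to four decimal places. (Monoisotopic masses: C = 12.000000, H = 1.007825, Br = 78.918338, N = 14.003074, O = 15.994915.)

Atom tally by fragment:
  cyclohexane ring core → C:6 H:12
  (− 4 ring H displaced by substituents)
  + NH2 → N:1 H:2
  + OH → O:1 H:1
  + Br → Br:1
  + COOH → C:1 H:1 O:2
Element totals:
  C: 7
  H: 12
  Br: 1
  N: 1
  O: 3
Molecular formula: C7H12BrNO3.
  M = 7(12.0) + 12(1.007825) + 78.918338 + 14.003074 + 3(15.994915)
    = 84.000000 + 12.093900 + 78.918338 + 14.003074 + 47.984745 = 237.000057

237.0001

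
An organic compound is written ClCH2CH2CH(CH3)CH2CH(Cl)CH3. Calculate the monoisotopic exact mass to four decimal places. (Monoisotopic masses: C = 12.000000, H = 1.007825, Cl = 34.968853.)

Element totals:
  C: 7
  H: 14
  Cl: 2
Molecular formula: C7H14Cl2.
  M = 7(12.0) + 14(1.007825) + 2(34.968853)
    = 84.000000 + 14.109550 + 69.937706 = 168.047256

168.0473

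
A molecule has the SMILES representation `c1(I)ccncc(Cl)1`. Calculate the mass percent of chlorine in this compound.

Atom tally by fragment:
  pyridine ring core → C:5 H:5 N:1
  (− 2 ring H displaced by substituents)
  + I → I:1
  + Cl → Cl:1
Element totals:
  C: 5
  H: 3
  Cl: 1
  I: 1
  N: 1
Molecular formula: C5H3ClIN.
Molar mass = 239.440 g/mol.
Mass from Cl: 1 × 35.45 = 35.450 g/mol.
%Cl = 35.450 / 239.440 × 100 = 14.81%.

14.81%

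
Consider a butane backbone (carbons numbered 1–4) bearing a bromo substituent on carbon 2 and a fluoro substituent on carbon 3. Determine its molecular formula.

C4H8BrF

Atom tally by fragment:
  CH3 → C:1 H:3
  CH(Br) → C:1 H:1 Br:1
  CH(F) → C:1 H:1 F:1
  CH3 → C:1 H:3
Element totals:
  C: 4
  H: 8
  Br: 1
  F: 1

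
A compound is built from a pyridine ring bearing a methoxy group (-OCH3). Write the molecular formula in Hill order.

C6H7NO

Atom tally by fragment:
  pyridine ring core → C:5 H:5 N:1
  (− 1 ring H displaced by substituents)
  + OCH3 → C:1 H:3 O:1
Element totals:
  C: 6
  H: 7
  N: 1
  O: 1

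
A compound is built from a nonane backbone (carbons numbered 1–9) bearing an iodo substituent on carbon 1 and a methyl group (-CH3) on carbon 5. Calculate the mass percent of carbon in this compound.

44.79%

Atom tally by fragment:
  ICH2 → C:1 H:2 I:1
  CH2 → C:1 H:2
  CH2 → C:1 H:2
  CH2 → C:1 H:2
  CH(CH3) → C:2 H:4
  CH2 → C:1 H:2
  CH2 → C:1 H:2
  CH2 → C:1 H:2
  CH3 → C:1 H:3
Element totals:
  C: 10
  H: 21
  I: 1
Molecular formula: C10H21I.
Molar mass = 268.182 g/mol.
Mass from C: 10 × 12.011 = 120.110 g/mol.
%C = 120.110 / 268.182 × 100 = 44.79%.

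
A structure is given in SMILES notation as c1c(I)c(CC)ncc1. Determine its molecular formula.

Atom tally by fragment:
  pyridine ring core → C:5 H:5 N:1
  (− 2 ring H displaced by substituents)
  + I → I:1
  + C2H5 → C:2 H:5
Element totals:
  C: 7
  H: 8
  I: 1
  N: 1

C7H8IN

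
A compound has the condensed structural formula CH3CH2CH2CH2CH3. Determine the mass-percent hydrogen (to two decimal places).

Element totals:
  C: 5
  H: 12
Molecular formula: C5H12.
Molar mass = 72.151 g/mol.
Mass from H: 12 × 1.008 = 12.096 g/mol.
%H = 12.096 / 72.151 × 100 = 16.76%.

16.76%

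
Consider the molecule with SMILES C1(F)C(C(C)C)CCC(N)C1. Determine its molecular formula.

Atom tally by fragment:
  cyclohexane ring core → C:6 H:12
  (− 3 ring H displaced by substituents)
  + F → F:1
  + CH(CH3)2 → C:3 H:7
  + NH2 → N:1 H:2
Element totals:
  C: 9
  H: 18
  F: 1
  N: 1

C9H18FN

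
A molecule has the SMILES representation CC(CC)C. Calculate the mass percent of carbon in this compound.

83.24%

Atom tally by fragment:
  CH3 → C:1 H:3
  CH(C2H5) → C:3 H:6
  CH3 → C:1 H:3
Element totals:
  C: 5
  H: 12
Molecular formula: C5H12.
Molar mass = 72.151 g/mol.
Mass from C: 5 × 12.011 = 60.055 g/mol.
%C = 60.055 / 72.151 × 100 = 83.24%.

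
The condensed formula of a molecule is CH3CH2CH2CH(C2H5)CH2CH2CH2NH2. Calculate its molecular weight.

143.27 g/mol

Element totals:
  C: 9
  H: 21
  N: 1
Molecular formula: C9H21N.
  M = 9(12.011) + 21(1.008) + 14.007
    = 108.099 + 21.168 + 14.007 = 143.274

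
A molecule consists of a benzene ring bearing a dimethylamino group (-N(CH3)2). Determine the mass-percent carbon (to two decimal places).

Atom tally by fragment:
  benzene ring core → C:6 H:6
  (− 1 ring H displaced by substituents)
  + N(CH3)2 → N:1 C:2 H:6
Element totals:
  C: 8
  H: 11
  N: 1
Molecular formula: C8H11N.
Molar mass = 121.183 g/mol.
Mass from C: 8 × 12.011 = 96.088 g/mol.
%C = 96.088 / 121.183 × 100 = 79.29%.

79.29%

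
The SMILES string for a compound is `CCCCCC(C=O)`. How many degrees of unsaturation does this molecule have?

1

Atom tally by fragment:
  CH3 → C:1 H:3
  CH2 → C:1 H:2
  CH2 → C:1 H:2
  CH2 → C:1 H:2
  CH2 → C:1 H:2
  CH2CHO → C:2 H:3 O:1
Element totals:
  C: 7
  H: 14
  O: 1
Molecular formula: C7H14O.
DoU = (2C + 2 + N − H − X) / 2 = (2·7 + 2 + 0 − 14 − 0) / 2 = 1.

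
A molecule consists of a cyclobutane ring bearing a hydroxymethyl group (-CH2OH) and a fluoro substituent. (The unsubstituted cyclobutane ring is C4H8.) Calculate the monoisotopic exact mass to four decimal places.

104.0637

Atom tally by fragment:
  cyclobutane ring core → C:4 H:8
  (− 2 ring H displaced by substituents)
  + CH2OH → C:1 H:3 O:1
  + F → F:1
Element totals:
  C: 5
  H: 9
  F: 1
  O: 1
Molecular formula: C5H9FO.
  M = 5(12.0) + 9(1.007825) + 18.998403 + 15.994915
    = 60.000000 + 9.070425 + 18.998403 + 15.994915 = 104.063743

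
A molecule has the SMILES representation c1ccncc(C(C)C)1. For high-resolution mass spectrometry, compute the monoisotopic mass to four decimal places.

Atom tally by fragment:
  pyridine ring core → C:5 H:5 N:1
  (− 1 ring H displaced by substituents)
  + CH(CH3)2 → C:3 H:7
Element totals:
  C: 8
  H: 11
  N: 1
Molecular formula: C8H11N.
  M = 8(12.0) + 11(1.007825) + 14.003074
    = 96.000000 + 11.086075 + 14.003074 = 121.089149

121.0891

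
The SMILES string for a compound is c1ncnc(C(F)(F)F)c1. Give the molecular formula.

C5H3F3N2

Atom tally by fragment:
  pyrimidine ring core → C:4 H:4 N:2
  (− 1 ring H displaced by substituents)
  + CF3 → C:1 F:3
Element totals:
  C: 5
  H: 3
  F: 3
  N: 2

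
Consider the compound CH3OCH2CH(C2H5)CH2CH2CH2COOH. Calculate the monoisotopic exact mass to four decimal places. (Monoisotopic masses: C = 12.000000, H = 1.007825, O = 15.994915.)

Element totals:
  C: 9
  H: 18
  O: 3
Molecular formula: C9H18O3.
  M = 9(12.0) + 18(1.007825) + 3(15.994915)
    = 108.000000 + 18.140850 + 47.984745 = 174.125595

174.1256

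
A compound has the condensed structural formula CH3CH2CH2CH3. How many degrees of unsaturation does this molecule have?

Element totals:
  C: 4
  H: 10
Molecular formula: C4H10.
DoU = (2C + 2 + N − H − X) / 2 = (2·4 + 2 + 0 − 10 − 0) / 2 = 0.

0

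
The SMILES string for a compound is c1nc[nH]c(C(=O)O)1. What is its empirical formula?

C2H2NO

Atom tally by fragment:
  imidazole ring core → C:3 H:4 N:2
  (− 1 ring H displaced by substituents)
  + COOH → C:1 H:1 O:2
Element totals:
  C: 4
  H: 4
  N: 2
  O: 2
Molecular formula: C4H4N2O2.
gcd of subscripts = 2; dividing each by 2:
  C: 4/2 = 2
  H: 4/2 = 2
  N: 2/2 = 1
  O: 2/2 = 1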